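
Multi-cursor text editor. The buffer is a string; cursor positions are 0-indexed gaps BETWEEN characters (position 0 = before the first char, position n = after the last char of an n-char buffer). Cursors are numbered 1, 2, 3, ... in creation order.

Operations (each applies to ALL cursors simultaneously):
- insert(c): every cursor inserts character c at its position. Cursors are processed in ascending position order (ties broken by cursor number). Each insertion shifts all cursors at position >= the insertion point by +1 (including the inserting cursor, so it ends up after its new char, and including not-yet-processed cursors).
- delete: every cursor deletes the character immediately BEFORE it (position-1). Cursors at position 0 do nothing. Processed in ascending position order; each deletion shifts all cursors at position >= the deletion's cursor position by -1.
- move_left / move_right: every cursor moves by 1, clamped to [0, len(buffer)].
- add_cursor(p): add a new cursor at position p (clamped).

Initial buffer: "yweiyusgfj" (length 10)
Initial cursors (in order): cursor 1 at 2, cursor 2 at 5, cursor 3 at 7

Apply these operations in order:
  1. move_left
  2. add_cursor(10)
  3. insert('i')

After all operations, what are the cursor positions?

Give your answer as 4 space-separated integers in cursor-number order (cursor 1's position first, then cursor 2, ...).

Answer: 2 6 9 14

Derivation:
After op 1 (move_left): buffer="yweiyusgfj" (len 10), cursors c1@1 c2@4 c3@6, authorship ..........
After op 2 (add_cursor(10)): buffer="yweiyusgfj" (len 10), cursors c1@1 c2@4 c3@6 c4@10, authorship ..........
After op 3 (insert('i')): buffer="yiweiiyuisgfji" (len 14), cursors c1@2 c2@6 c3@9 c4@14, authorship .1...2..3....4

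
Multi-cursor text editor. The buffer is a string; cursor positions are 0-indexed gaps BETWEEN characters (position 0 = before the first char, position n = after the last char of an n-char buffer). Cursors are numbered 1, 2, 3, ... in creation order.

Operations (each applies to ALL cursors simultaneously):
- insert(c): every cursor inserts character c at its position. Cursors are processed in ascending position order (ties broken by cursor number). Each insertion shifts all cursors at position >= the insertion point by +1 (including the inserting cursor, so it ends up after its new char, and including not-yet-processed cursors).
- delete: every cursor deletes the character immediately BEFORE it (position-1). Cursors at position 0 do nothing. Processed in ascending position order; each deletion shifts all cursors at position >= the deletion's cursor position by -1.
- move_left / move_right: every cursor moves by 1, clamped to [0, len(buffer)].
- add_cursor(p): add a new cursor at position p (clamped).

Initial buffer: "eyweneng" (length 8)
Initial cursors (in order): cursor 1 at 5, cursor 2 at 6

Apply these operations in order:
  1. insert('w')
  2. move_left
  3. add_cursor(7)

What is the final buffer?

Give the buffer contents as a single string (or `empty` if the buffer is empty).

Answer: eywenwewng

Derivation:
After op 1 (insert('w')): buffer="eywenwewng" (len 10), cursors c1@6 c2@8, authorship .....1.2..
After op 2 (move_left): buffer="eywenwewng" (len 10), cursors c1@5 c2@7, authorship .....1.2..
After op 3 (add_cursor(7)): buffer="eywenwewng" (len 10), cursors c1@5 c2@7 c3@7, authorship .....1.2..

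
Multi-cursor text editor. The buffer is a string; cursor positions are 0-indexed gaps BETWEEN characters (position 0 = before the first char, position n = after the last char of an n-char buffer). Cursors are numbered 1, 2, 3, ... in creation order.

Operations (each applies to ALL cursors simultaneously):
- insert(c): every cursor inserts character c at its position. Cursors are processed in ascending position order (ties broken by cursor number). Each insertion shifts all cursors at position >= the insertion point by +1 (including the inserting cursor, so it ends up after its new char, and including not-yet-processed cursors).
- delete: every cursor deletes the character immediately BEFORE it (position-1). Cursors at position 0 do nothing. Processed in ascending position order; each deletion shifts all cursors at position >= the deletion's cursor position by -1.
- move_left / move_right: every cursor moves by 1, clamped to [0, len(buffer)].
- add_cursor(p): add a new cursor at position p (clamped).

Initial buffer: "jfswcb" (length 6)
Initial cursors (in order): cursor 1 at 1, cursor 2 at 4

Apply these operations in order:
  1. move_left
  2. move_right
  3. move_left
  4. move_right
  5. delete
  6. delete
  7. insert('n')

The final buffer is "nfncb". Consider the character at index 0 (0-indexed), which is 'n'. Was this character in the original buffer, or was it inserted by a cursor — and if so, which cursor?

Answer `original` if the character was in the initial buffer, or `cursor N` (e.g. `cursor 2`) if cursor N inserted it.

Answer: cursor 1

Derivation:
After op 1 (move_left): buffer="jfswcb" (len 6), cursors c1@0 c2@3, authorship ......
After op 2 (move_right): buffer="jfswcb" (len 6), cursors c1@1 c2@4, authorship ......
After op 3 (move_left): buffer="jfswcb" (len 6), cursors c1@0 c2@3, authorship ......
After op 4 (move_right): buffer="jfswcb" (len 6), cursors c1@1 c2@4, authorship ......
After op 5 (delete): buffer="fscb" (len 4), cursors c1@0 c2@2, authorship ....
After op 6 (delete): buffer="fcb" (len 3), cursors c1@0 c2@1, authorship ...
After op 7 (insert('n')): buffer="nfncb" (len 5), cursors c1@1 c2@3, authorship 1.2..
Authorship (.=original, N=cursor N): 1 . 2 . .
Index 0: author = 1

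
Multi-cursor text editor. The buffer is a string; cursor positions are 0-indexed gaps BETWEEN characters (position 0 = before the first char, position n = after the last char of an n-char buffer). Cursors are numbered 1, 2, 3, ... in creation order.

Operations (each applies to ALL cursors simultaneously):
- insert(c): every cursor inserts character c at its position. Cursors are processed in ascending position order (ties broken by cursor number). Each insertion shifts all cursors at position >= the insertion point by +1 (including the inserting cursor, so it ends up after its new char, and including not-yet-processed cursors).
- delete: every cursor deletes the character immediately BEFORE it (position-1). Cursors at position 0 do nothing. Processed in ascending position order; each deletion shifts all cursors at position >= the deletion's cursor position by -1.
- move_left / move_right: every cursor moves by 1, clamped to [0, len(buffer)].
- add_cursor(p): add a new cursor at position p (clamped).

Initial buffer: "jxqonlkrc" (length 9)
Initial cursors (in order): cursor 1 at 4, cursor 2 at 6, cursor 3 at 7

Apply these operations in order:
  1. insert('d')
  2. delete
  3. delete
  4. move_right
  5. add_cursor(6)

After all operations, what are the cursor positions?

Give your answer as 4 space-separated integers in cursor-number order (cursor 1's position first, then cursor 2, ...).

Answer: 4 5 5 6

Derivation:
After op 1 (insert('d')): buffer="jxqodnldkdrc" (len 12), cursors c1@5 c2@8 c3@10, authorship ....1..2.3..
After op 2 (delete): buffer="jxqonlkrc" (len 9), cursors c1@4 c2@6 c3@7, authorship .........
After op 3 (delete): buffer="jxqnrc" (len 6), cursors c1@3 c2@4 c3@4, authorship ......
After op 4 (move_right): buffer="jxqnrc" (len 6), cursors c1@4 c2@5 c3@5, authorship ......
After op 5 (add_cursor(6)): buffer="jxqnrc" (len 6), cursors c1@4 c2@5 c3@5 c4@6, authorship ......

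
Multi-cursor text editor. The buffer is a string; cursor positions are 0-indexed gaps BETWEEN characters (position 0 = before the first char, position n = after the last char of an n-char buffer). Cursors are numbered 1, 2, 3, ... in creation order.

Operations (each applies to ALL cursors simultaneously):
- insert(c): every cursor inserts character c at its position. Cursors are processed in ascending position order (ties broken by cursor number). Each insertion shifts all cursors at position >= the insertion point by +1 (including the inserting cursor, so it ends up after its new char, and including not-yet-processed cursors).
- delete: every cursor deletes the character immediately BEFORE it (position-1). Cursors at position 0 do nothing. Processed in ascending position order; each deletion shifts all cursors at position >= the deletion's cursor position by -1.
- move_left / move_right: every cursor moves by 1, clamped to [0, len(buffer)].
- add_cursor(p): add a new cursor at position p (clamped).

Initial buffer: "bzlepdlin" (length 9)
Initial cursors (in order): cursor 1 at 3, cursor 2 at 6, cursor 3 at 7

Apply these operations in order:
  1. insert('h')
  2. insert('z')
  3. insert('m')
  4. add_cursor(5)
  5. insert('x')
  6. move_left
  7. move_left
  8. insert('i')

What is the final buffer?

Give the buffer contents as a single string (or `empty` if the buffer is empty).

After op 1 (insert('h')): buffer="bzlhepdhlhin" (len 12), cursors c1@4 c2@8 c3@10, authorship ...1...2.3..
After op 2 (insert('z')): buffer="bzlhzepdhzlhzin" (len 15), cursors c1@5 c2@10 c3@13, authorship ...11...22.33..
After op 3 (insert('m')): buffer="bzlhzmepdhzmlhzmin" (len 18), cursors c1@6 c2@12 c3@16, authorship ...111...222.333..
After op 4 (add_cursor(5)): buffer="bzlhzmepdhzmlhzmin" (len 18), cursors c4@5 c1@6 c2@12 c3@16, authorship ...111...222.333..
After op 5 (insert('x')): buffer="bzlhzxmxepdhzmxlhzmxin" (len 22), cursors c4@6 c1@8 c2@15 c3@20, authorship ...11411...2222.3333..
After op 6 (move_left): buffer="bzlhzxmxepdhzmxlhzmxin" (len 22), cursors c4@5 c1@7 c2@14 c3@19, authorship ...11411...2222.3333..
After op 7 (move_left): buffer="bzlhzxmxepdhzmxlhzmxin" (len 22), cursors c4@4 c1@6 c2@13 c3@18, authorship ...11411...2222.3333..
After op 8 (insert('i')): buffer="bzlhizximxepdhzimxlhzimxin" (len 26), cursors c4@5 c1@8 c2@16 c3@22, authorship ...1414111...22222.33333..

Answer: bzlhizximxepdhzimxlhzimxin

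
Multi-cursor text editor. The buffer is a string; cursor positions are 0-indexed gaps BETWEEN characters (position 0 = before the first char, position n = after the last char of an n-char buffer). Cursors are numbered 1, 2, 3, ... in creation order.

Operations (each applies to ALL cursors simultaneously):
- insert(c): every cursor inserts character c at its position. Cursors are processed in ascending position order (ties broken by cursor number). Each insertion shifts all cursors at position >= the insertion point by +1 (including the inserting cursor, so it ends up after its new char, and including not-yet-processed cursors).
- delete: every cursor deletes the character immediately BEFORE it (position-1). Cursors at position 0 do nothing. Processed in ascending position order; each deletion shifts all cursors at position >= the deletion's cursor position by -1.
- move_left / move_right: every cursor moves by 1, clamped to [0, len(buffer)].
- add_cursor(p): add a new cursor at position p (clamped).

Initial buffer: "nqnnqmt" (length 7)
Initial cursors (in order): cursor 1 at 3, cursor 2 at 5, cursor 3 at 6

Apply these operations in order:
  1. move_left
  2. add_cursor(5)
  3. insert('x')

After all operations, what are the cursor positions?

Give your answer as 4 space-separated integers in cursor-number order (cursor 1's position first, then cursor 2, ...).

Answer: 3 6 9 9

Derivation:
After op 1 (move_left): buffer="nqnnqmt" (len 7), cursors c1@2 c2@4 c3@5, authorship .......
After op 2 (add_cursor(5)): buffer="nqnnqmt" (len 7), cursors c1@2 c2@4 c3@5 c4@5, authorship .......
After op 3 (insert('x')): buffer="nqxnnxqxxmt" (len 11), cursors c1@3 c2@6 c3@9 c4@9, authorship ..1..2.34..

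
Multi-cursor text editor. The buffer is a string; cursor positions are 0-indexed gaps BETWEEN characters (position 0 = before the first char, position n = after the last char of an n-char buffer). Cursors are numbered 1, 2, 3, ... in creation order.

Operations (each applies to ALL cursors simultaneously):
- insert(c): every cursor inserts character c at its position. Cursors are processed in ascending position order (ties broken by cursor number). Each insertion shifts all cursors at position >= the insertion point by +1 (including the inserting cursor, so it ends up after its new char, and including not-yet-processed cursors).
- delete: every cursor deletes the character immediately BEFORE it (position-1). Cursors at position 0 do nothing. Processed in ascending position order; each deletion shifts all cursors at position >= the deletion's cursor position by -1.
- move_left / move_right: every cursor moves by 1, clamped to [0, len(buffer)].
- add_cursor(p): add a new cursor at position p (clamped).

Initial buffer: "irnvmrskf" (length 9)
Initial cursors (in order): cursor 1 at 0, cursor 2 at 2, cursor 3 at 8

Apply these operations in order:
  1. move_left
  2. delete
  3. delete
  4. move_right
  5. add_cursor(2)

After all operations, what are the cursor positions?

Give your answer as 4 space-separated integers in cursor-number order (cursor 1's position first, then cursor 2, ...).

After op 1 (move_left): buffer="irnvmrskf" (len 9), cursors c1@0 c2@1 c3@7, authorship .........
After op 2 (delete): buffer="rnvmrkf" (len 7), cursors c1@0 c2@0 c3@5, authorship .......
After op 3 (delete): buffer="rnvmkf" (len 6), cursors c1@0 c2@0 c3@4, authorship ......
After op 4 (move_right): buffer="rnvmkf" (len 6), cursors c1@1 c2@1 c3@5, authorship ......
After op 5 (add_cursor(2)): buffer="rnvmkf" (len 6), cursors c1@1 c2@1 c4@2 c3@5, authorship ......

Answer: 1 1 5 2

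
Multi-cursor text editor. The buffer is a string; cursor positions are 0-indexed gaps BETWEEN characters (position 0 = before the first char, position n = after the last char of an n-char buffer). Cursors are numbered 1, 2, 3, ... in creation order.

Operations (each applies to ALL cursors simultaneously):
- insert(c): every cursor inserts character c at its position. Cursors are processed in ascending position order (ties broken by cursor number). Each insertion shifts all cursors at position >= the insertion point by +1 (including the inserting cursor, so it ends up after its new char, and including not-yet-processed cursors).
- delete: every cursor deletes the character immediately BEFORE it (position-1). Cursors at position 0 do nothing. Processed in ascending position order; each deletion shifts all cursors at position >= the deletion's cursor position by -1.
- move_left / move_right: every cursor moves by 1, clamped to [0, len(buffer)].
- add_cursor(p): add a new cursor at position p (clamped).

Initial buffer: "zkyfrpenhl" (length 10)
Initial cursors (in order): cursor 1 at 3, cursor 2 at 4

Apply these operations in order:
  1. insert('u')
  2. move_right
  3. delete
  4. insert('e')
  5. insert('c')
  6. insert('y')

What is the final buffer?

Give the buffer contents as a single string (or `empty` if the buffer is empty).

After op 1 (insert('u')): buffer="zkyufurpenhl" (len 12), cursors c1@4 c2@6, authorship ...1.2......
After op 2 (move_right): buffer="zkyufurpenhl" (len 12), cursors c1@5 c2@7, authorship ...1.2......
After op 3 (delete): buffer="zkyuupenhl" (len 10), cursors c1@4 c2@5, authorship ...12.....
After op 4 (insert('e')): buffer="zkyueuepenhl" (len 12), cursors c1@5 c2@7, authorship ...1122.....
After op 5 (insert('c')): buffer="zkyuecuecpenhl" (len 14), cursors c1@6 c2@9, authorship ...111222.....
After op 6 (insert('y')): buffer="zkyuecyuecypenhl" (len 16), cursors c1@7 c2@11, authorship ...11112222.....

Answer: zkyuecyuecypenhl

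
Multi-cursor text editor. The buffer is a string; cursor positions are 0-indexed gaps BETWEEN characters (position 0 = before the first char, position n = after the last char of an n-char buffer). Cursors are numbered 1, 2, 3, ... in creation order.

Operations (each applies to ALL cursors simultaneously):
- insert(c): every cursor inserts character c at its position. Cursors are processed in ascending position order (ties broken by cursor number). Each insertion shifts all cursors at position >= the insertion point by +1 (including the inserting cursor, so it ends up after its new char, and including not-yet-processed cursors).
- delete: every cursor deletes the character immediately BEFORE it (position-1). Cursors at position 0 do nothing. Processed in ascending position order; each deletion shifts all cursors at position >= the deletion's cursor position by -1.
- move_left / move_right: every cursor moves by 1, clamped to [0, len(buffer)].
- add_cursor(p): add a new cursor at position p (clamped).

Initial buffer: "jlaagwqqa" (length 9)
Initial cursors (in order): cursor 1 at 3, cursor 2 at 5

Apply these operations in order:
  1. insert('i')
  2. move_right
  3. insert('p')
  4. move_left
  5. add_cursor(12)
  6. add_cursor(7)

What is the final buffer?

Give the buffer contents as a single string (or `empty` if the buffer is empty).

After op 1 (insert('i')): buffer="jlaiagiwqqa" (len 11), cursors c1@4 c2@7, authorship ...1..2....
After op 2 (move_right): buffer="jlaiagiwqqa" (len 11), cursors c1@5 c2@8, authorship ...1..2....
After op 3 (insert('p')): buffer="jlaiapgiwpqqa" (len 13), cursors c1@6 c2@10, authorship ...1.1.2.2...
After op 4 (move_left): buffer="jlaiapgiwpqqa" (len 13), cursors c1@5 c2@9, authorship ...1.1.2.2...
After op 5 (add_cursor(12)): buffer="jlaiapgiwpqqa" (len 13), cursors c1@5 c2@9 c3@12, authorship ...1.1.2.2...
After op 6 (add_cursor(7)): buffer="jlaiapgiwpqqa" (len 13), cursors c1@5 c4@7 c2@9 c3@12, authorship ...1.1.2.2...

Answer: jlaiapgiwpqqa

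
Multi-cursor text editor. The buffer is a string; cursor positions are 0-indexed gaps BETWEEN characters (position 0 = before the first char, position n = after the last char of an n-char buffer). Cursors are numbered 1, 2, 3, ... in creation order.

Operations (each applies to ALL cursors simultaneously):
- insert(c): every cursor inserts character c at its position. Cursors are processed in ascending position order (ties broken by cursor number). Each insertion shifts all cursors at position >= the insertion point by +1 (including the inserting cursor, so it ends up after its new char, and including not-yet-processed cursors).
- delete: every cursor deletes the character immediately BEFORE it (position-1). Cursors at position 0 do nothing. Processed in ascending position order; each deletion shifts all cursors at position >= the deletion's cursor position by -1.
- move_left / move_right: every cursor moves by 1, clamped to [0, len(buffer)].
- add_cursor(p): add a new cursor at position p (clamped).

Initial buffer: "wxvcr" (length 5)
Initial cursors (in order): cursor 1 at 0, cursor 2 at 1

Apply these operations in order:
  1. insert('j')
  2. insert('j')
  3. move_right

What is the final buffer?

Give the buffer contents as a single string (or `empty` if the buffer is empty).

Answer: jjwjjxvcr

Derivation:
After op 1 (insert('j')): buffer="jwjxvcr" (len 7), cursors c1@1 c2@3, authorship 1.2....
After op 2 (insert('j')): buffer="jjwjjxvcr" (len 9), cursors c1@2 c2@5, authorship 11.22....
After op 3 (move_right): buffer="jjwjjxvcr" (len 9), cursors c1@3 c2@6, authorship 11.22....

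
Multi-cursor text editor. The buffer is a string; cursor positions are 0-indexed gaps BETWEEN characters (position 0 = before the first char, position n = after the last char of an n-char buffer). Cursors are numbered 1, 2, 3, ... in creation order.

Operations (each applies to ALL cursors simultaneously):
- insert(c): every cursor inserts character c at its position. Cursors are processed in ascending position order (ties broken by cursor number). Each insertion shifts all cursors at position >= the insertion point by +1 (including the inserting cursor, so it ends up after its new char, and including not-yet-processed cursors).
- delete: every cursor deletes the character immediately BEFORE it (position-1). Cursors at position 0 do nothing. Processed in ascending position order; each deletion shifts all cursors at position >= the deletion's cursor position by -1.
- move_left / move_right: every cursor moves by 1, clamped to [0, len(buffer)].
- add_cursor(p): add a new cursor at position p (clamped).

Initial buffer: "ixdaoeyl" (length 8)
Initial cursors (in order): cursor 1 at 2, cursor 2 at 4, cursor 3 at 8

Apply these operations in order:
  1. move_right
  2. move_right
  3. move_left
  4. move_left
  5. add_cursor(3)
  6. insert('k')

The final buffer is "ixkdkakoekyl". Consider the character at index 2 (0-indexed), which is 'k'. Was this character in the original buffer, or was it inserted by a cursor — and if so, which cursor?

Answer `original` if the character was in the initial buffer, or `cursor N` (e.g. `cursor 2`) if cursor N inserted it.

Answer: cursor 1

Derivation:
After op 1 (move_right): buffer="ixdaoeyl" (len 8), cursors c1@3 c2@5 c3@8, authorship ........
After op 2 (move_right): buffer="ixdaoeyl" (len 8), cursors c1@4 c2@6 c3@8, authorship ........
After op 3 (move_left): buffer="ixdaoeyl" (len 8), cursors c1@3 c2@5 c3@7, authorship ........
After op 4 (move_left): buffer="ixdaoeyl" (len 8), cursors c1@2 c2@4 c3@6, authorship ........
After op 5 (add_cursor(3)): buffer="ixdaoeyl" (len 8), cursors c1@2 c4@3 c2@4 c3@6, authorship ........
After op 6 (insert('k')): buffer="ixkdkakoekyl" (len 12), cursors c1@3 c4@5 c2@7 c3@10, authorship ..1.4.2..3..
Authorship (.=original, N=cursor N): . . 1 . 4 . 2 . . 3 . .
Index 2: author = 1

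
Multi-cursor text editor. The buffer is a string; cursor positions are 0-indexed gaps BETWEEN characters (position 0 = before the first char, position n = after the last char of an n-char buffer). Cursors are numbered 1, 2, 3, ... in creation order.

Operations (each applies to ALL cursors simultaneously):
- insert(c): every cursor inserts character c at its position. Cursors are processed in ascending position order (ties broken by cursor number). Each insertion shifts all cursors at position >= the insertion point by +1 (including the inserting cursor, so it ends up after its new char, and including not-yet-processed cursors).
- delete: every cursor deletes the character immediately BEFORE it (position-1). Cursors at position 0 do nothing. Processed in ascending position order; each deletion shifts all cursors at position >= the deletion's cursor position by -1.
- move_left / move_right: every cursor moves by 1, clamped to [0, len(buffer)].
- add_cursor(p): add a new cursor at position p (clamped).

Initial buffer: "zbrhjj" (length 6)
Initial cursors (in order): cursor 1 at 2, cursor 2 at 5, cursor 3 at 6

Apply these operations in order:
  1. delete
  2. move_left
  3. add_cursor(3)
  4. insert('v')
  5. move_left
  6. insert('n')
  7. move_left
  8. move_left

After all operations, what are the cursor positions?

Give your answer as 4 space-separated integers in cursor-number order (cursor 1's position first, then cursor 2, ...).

Answer: 0 5 5 8

Derivation:
After op 1 (delete): buffer="zrh" (len 3), cursors c1@1 c2@3 c3@3, authorship ...
After op 2 (move_left): buffer="zrh" (len 3), cursors c1@0 c2@2 c3@2, authorship ...
After op 3 (add_cursor(3)): buffer="zrh" (len 3), cursors c1@0 c2@2 c3@2 c4@3, authorship ...
After op 4 (insert('v')): buffer="vzrvvhv" (len 7), cursors c1@1 c2@5 c3@5 c4@7, authorship 1..23.4
After op 5 (move_left): buffer="vzrvvhv" (len 7), cursors c1@0 c2@4 c3@4 c4@6, authorship 1..23.4
After op 6 (insert('n')): buffer="nvzrvnnvhnv" (len 11), cursors c1@1 c2@7 c3@7 c4@10, authorship 11..2233.44
After op 7 (move_left): buffer="nvzrvnnvhnv" (len 11), cursors c1@0 c2@6 c3@6 c4@9, authorship 11..2233.44
After op 8 (move_left): buffer="nvzrvnnvhnv" (len 11), cursors c1@0 c2@5 c3@5 c4@8, authorship 11..2233.44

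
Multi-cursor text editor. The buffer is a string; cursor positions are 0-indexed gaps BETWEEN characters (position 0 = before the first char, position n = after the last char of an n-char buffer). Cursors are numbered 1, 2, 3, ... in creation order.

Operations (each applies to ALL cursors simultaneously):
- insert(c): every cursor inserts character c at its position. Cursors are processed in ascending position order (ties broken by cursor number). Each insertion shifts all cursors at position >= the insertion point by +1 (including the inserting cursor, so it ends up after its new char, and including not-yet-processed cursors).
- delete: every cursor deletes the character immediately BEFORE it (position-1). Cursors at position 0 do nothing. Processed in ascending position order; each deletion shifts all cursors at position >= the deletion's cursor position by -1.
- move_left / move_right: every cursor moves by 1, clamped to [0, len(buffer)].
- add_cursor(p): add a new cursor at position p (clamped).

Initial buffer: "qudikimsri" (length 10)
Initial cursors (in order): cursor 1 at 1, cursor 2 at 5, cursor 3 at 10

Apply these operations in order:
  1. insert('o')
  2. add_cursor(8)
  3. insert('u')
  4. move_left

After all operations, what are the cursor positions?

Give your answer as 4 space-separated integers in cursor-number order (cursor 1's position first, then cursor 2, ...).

Answer: 2 8 16 10

Derivation:
After op 1 (insert('o')): buffer="qoudikoimsrio" (len 13), cursors c1@2 c2@7 c3@13, authorship .1....2.....3
After op 2 (add_cursor(8)): buffer="qoudikoimsrio" (len 13), cursors c1@2 c2@7 c4@8 c3@13, authorship .1....2.....3
After op 3 (insert('u')): buffer="qouudikouiumsriou" (len 17), cursors c1@3 c2@9 c4@11 c3@17, authorship .11....22.4....33
After op 4 (move_left): buffer="qouudikouiumsriou" (len 17), cursors c1@2 c2@8 c4@10 c3@16, authorship .11....22.4....33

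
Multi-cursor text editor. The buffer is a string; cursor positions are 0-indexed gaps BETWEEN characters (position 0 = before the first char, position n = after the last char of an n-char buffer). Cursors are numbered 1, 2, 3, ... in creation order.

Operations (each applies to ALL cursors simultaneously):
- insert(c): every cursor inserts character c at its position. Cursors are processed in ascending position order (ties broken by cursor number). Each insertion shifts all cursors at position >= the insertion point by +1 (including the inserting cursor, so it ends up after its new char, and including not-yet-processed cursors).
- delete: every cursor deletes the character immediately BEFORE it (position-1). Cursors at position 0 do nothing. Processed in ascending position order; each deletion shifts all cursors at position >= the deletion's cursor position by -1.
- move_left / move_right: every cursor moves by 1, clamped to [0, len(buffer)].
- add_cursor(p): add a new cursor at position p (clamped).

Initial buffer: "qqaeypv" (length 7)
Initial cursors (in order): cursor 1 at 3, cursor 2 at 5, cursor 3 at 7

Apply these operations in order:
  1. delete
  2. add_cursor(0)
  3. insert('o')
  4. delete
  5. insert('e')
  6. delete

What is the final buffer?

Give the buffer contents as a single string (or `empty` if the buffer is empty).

Answer: qqep

Derivation:
After op 1 (delete): buffer="qqep" (len 4), cursors c1@2 c2@3 c3@4, authorship ....
After op 2 (add_cursor(0)): buffer="qqep" (len 4), cursors c4@0 c1@2 c2@3 c3@4, authorship ....
After op 3 (insert('o')): buffer="oqqoeopo" (len 8), cursors c4@1 c1@4 c2@6 c3@8, authorship 4..1.2.3
After op 4 (delete): buffer="qqep" (len 4), cursors c4@0 c1@2 c2@3 c3@4, authorship ....
After op 5 (insert('e')): buffer="eqqeeepe" (len 8), cursors c4@1 c1@4 c2@6 c3@8, authorship 4..1.2.3
After op 6 (delete): buffer="qqep" (len 4), cursors c4@0 c1@2 c2@3 c3@4, authorship ....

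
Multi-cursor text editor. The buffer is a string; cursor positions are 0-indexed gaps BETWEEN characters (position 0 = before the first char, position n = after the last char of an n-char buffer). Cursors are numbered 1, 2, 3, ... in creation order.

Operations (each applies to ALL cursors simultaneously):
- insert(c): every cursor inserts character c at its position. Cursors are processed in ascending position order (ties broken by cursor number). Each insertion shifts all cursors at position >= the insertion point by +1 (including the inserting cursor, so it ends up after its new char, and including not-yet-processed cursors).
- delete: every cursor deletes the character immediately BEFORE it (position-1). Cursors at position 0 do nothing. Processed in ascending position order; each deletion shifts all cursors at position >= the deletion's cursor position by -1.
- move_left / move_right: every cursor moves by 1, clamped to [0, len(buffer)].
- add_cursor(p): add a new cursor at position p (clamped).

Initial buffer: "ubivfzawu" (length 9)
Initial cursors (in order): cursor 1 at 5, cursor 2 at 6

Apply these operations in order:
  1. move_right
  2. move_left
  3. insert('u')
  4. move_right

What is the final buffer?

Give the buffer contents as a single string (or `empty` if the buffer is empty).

After op 1 (move_right): buffer="ubivfzawu" (len 9), cursors c1@6 c2@7, authorship .........
After op 2 (move_left): buffer="ubivfzawu" (len 9), cursors c1@5 c2@6, authorship .........
After op 3 (insert('u')): buffer="ubivfuzuawu" (len 11), cursors c1@6 c2@8, authorship .....1.2...
After op 4 (move_right): buffer="ubivfuzuawu" (len 11), cursors c1@7 c2@9, authorship .....1.2...

Answer: ubivfuzuawu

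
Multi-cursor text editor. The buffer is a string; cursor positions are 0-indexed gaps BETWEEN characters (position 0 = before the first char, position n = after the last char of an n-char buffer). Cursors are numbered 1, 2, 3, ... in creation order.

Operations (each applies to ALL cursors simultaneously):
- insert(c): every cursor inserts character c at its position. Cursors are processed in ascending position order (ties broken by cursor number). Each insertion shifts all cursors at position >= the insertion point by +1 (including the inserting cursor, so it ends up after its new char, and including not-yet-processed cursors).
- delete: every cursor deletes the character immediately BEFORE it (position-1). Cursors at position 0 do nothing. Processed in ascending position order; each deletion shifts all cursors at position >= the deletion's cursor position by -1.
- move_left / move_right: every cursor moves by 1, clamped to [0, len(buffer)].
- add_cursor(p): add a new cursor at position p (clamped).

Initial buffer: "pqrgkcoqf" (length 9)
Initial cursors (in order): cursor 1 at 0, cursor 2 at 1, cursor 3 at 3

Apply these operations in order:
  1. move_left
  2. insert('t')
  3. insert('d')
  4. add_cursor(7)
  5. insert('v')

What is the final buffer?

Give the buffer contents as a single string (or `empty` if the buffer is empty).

After op 1 (move_left): buffer="pqrgkcoqf" (len 9), cursors c1@0 c2@0 c3@2, authorship .........
After op 2 (insert('t')): buffer="ttpqtrgkcoqf" (len 12), cursors c1@2 c2@2 c3@5, authorship 12..3.......
After op 3 (insert('d')): buffer="ttddpqtdrgkcoqf" (len 15), cursors c1@4 c2@4 c3@8, authorship 1212..33.......
After op 4 (add_cursor(7)): buffer="ttddpqtdrgkcoqf" (len 15), cursors c1@4 c2@4 c4@7 c3@8, authorship 1212..33.......
After op 5 (insert('v')): buffer="ttddvvpqtvdvrgkcoqf" (len 19), cursors c1@6 c2@6 c4@10 c3@12, authorship 121212..3433.......

Answer: ttddvvpqtvdvrgkcoqf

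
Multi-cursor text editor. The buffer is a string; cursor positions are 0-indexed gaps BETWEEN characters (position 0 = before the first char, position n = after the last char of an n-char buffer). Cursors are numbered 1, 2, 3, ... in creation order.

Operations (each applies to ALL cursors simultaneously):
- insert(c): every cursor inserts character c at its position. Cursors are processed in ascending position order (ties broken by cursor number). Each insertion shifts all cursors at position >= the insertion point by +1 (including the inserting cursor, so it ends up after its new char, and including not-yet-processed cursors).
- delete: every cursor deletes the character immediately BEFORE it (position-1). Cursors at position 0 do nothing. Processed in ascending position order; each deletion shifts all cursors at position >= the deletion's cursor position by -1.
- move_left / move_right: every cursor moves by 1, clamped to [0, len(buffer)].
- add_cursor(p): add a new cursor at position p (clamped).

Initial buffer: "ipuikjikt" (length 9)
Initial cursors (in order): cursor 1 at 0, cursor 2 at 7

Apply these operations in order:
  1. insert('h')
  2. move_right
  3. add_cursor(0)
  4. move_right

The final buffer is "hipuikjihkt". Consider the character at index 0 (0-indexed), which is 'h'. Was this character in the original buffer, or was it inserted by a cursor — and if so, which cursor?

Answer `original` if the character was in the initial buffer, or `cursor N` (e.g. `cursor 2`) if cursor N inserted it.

Answer: cursor 1

Derivation:
After op 1 (insert('h')): buffer="hipuikjihkt" (len 11), cursors c1@1 c2@9, authorship 1.......2..
After op 2 (move_right): buffer="hipuikjihkt" (len 11), cursors c1@2 c2@10, authorship 1.......2..
After op 3 (add_cursor(0)): buffer="hipuikjihkt" (len 11), cursors c3@0 c1@2 c2@10, authorship 1.......2..
After op 4 (move_right): buffer="hipuikjihkt" (len 11), cursors c3@1 c1@3 c2@11, authorship 1.......2..
Authorship (.=original, N=cursor N): 1 . . . . . . . 2 . .
Index 0: author = 1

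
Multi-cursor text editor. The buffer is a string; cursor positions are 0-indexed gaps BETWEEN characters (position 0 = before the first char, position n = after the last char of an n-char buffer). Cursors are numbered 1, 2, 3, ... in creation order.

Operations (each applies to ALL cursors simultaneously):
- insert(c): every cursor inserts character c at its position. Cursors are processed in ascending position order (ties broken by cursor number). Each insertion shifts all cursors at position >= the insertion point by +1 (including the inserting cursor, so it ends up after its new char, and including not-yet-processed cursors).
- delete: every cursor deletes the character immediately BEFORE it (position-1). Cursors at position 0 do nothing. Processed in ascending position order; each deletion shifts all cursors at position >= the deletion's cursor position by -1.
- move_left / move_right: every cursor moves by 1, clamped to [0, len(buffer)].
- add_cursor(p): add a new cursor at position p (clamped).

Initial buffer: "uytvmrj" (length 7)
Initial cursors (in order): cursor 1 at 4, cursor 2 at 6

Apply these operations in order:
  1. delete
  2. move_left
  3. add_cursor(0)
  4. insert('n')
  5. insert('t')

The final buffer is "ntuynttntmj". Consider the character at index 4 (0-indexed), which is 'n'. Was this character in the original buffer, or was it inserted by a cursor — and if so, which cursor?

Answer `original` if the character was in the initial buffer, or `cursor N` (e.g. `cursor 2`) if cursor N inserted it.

After op 1 (delete): buffer="uytmj" (len 5), cursors c1@3 c2@4, authorship .....
After op 2 (move_left): buffer="uytmj" (len 5), cursors c1@2 c2@3, authorship .....
After op 3 (add_cursor(0)): buffer="uytmj" (len 5), cursors c3@0 c1@2 c2@3, authorship .....
After op 4 (insert('n')): buffer="nuyntnmj" (len 8), cursors c3@1 c1@4 c2@6, authorship 3..1.2..
After op 5 (insert('t')): buffer="ntuynttntmj" (len 11), cursors c3@2 c1@6 c2@9, authorship 33..11.22..
Authorship (.=original, N=cursor N): 3 3 . . 1 1 . 2 2 . .
Index 4: author = 1

Answer: cursor 1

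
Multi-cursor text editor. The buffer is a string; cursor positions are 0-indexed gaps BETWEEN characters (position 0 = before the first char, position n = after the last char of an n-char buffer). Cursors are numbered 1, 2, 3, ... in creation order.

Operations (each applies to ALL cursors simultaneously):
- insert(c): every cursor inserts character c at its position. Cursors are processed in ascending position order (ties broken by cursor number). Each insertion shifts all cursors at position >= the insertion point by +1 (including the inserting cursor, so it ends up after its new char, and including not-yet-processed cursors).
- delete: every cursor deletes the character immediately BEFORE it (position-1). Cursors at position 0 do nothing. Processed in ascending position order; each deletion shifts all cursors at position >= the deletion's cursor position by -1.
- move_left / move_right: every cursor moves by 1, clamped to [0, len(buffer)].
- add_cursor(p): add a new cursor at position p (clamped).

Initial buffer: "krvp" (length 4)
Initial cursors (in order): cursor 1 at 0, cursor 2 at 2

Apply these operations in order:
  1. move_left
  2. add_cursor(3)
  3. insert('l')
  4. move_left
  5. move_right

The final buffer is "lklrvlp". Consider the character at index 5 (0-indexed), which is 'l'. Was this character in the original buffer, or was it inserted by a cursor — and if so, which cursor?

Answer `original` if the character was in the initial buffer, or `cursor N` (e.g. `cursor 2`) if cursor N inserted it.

Answer: cursor 3

Derivation:
After op 1 (move_left): buffer="krvp" (len 4), cursors c1@0 c2@1, authorship ....
After op 2 (add_cursor(3)): buffer="krvp" (len 4), cursors c1@0 c2@1 c3@3, authorship ....
After op 3 (insert('l')): buffer="lklrvlp" (len 7), cursors c1@1 c2@3 c3@6, authorship 1.2..3.
After op 4 (move_left): buffer="lklrvlp" (len 7), cursors c1@0 c2@2 c3@5, authorship 1.2..3.
After op 5 (move_right): buffer="lklrvlp" (len 7), cursors c1@1 c2@3 c3@6, authorship 1.2..3.
Authorship (.=original, N=cursor N): 1 . 2 . . 3 .
Index 5: author = 3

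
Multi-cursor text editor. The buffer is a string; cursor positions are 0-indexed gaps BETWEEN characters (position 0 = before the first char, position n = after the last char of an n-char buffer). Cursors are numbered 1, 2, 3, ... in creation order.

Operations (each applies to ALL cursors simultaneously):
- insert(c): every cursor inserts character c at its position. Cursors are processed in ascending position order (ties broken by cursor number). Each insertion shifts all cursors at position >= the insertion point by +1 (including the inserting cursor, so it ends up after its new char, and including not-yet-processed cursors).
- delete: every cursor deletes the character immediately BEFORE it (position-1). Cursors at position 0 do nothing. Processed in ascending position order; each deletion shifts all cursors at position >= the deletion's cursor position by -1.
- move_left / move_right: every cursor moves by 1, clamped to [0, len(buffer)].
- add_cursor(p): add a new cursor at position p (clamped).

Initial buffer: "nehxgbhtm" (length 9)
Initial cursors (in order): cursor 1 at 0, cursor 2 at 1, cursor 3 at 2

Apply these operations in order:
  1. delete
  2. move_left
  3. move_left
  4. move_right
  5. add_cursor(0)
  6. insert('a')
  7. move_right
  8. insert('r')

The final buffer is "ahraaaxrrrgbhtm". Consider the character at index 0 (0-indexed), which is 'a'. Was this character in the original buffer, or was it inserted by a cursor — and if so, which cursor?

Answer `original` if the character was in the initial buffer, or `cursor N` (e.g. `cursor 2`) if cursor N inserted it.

Answer: cursor 4

Derivation:
After op 1 (delete): buffer="hxgbhtm" (len 7), cursors c1@0 c2@0 c3@0, authorship .......
After op 2 (move_left): buffer="hxgbhtm" (len 7), cursors c1@0 c2@0 c3@0, authorship .......
After op 3 (move_left): buffer="hxgbhtm" (len 7), cursors c1@0 c2@0 c3@0, authorship .......
After op 4 (move_right): buffer="hxgbhtm" (len 7), cursors c1@1 c2@1 c3@1, authorship .......
After op 5 (add_cursor(0)): buffer="hxgbhtm" (len 7), cursors c4@0 c1@1 c2@1 c3@1, authorship .......
After op 6 (insert('a')): buffer="ahaaaxgbhtm" (len 11), cursors c4@1 c1@5 c2@5 c3@5, authorship 4.123......
After op 7 (move_right): buffer="ahaaaxgbhtm" (len 11), cursors c4@2 c1@6 c2@6 c3@6, authorship 4.123......
After op 8 (insert('r')): buffer="ahraaaxrrrgbhtm" (len 15), cursors c4@3 c1@10 c2@10 c3@10, authorship 4.4123.123.....
Authorship (.=original, N=cursor N): 4 . 4 1 2 3 . 1 2 3 . . . . .
Index 0: author = 4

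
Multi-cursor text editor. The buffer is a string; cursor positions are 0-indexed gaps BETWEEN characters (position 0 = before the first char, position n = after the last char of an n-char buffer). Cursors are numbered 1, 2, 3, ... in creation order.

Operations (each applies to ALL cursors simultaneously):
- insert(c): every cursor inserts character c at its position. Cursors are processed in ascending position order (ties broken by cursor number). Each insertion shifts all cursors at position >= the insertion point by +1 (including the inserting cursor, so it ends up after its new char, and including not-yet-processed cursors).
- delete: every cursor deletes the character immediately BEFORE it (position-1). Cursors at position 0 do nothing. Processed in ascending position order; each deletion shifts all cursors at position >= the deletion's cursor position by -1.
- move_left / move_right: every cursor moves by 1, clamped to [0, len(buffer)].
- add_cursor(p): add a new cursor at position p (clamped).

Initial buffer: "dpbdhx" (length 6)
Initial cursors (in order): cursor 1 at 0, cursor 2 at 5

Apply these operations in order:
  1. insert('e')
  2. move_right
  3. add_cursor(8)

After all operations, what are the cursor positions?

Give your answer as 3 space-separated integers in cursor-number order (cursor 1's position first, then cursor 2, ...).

After op 1 (insert('e')): buffer="edpbdhex" (len 8), cursors c1@1 c2@7, authorship 1.....2.
After op 2 (move_right): buffer="edpbdhex" (len 8), cursors c1@2 c2@8, authorship 1.....2.
After op 3 (add_cursor(8)): buffer="edpbdhex" (len 8), cursors c1@2 c2@8 c3@8, authorship 1.....2.

Answer: 2 8 8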